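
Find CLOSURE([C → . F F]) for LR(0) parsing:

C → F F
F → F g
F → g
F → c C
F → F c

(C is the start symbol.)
Start with: [C → . F F]
  [C → . F F] has the dot before F: add [F → . F g], [F → . g], [F → . c C], [F → . F c]
No further items can be added.

CLOSURE = { [C → . F F], [F → . F c], [F → . F g], [F → . c C], [F → . g] }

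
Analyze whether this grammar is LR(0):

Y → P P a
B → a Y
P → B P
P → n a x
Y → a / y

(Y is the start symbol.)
A grammar is LR(0) if no state in the canonical LR(0) collection has:
  - both a shift item (dot before a terminal) and a complete item (shift-reduce conflict), or
  - two or more complete items (reduce-reduce conflict; the accept item [Y' → Y .] counts as a complete item here).

Augment with Y' → Y and build the canonical LR(0) collection (I0 = CLOSURE({[Y' → . Y]}), then GOTO on every symbol after a dot until no new states appear). It has 15 states:
  I0: { [B → . a Y], [P → . B P], [P → . n a x], [Y → . P P a], [Y → . a / y], [Y' → . Y] }  — shift
  I1: { [B → . a Y], [P → . B P], [P → . n a x], [P → B . P] }  — shift
  I2: { [B → . a Y], [P → . B P], [P → . n a x], [Y → P . P a] }  — shift
  I3: { [Y' → Y .] }  — accept
  I4: { [B → . a Y], [B → a . Y], [P → . B P], [P → . n a x], [Y → . P P a], [Y → . a / y], [Y → a . / y] }  — shift
  I5: { [P → n . a x] }  — shift
  I6: { [P → n a . x] }  — shift
  I7: { [P → n a x .] }  — reduce
  I8: { [Y → a / . y] }  — shift
  I9: { [B → a Y .] }  — reduce
  I10: { [Y → a / y .] }  — reduce
  I11: { [Y → P P . a] }  — shift
  I12: { [B → . a Y], [B → a . Y], [P → . B P], [P → . n a x], [Y → . P P a], [Y → . a / y] }  — shift
  I13: { [Y → P P a .] }  — reduce
  I14: { [P → B P .] }  — reduce

Every state is either a pure shift/goto state or contains exactly one complete item and nothing to shift — no conflicts. The grammar is LR(0).

Answer: Yes, the grammar is LR(0)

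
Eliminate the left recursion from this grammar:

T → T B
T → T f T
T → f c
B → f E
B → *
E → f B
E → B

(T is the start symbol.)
T → f c T'
T' → B T'
T' → f T T'
T' → ε
B → f E
B → *
E → f B
E → B

T is directly left-recursive. The standard transformation for
  A → A α₁ | ... | A α_m | β₁ | ... | β_n
is
  A  → β₁ A' | ... | β_n A'
  A' → α₁ A' | ... | α_m A' | ε

T → f c becomes T → f c T'
T → T B becomes T' → B T'
T → T f T becomes T' → f T T'
Add T' → ε

Productions for other non-terminals are unchanged:
  B → f E
  B → *
  E → f B
  E → B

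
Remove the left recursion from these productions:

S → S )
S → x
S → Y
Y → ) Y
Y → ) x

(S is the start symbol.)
S → x S'
S → Y S'
S' → ) S'
S' → ε
Y → ) Y
Y → ) x

S is directly left-recursive. The standard transformation for
  A → A α₁ | ... | A α_m | β₁ | ... | β_n
is
  A  → β₁ A' | ... | β_n A'
  A' → α₁ A' | ... | α_m A' | ε

S → x becomes S → x S'
S → Y becomes S → Y S'
S → S ) becomes S' → ) S'
Add S' → ε

Productions for other non-terminals are unchanged:
  Y → ) Y
  Y → ) x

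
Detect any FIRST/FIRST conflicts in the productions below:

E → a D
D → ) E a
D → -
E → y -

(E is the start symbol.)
Productions for E:
  E → a D: FIRST = { 'a' }
  E → y -: FIRST = { 'y' }
Productions for D:
  D → ) E a: FIRST = { ')' }
  D → -: FIRST = { '-' }

All alternatives of each non-terminal have pairwise disjoint FIRST sets.

Answer: No FIRST/FIRST conflicts.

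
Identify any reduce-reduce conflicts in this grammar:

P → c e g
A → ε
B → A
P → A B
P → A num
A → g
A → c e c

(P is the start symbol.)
A reduce-reduce conflict occurs when an LR(0) state has two complete items [A → α .] and [B → β .] — both call for a reduction, and with no lookahead the parser cannot choose between them.

Augment with P' → P and build the canonical LR(0) collection (I0 = CLOSURE({[P' → . P]}), then GOTO on every symbol after a dot until no new states appear). It has 13 states:
  I0: { [A → . c e c], [A → . g], [A → .], [P → . A B], [P → . A num], [P → . c e g], [P' → . P] }  — shift, reduce
  I1: { [A → . c e c], [A → . g], [A → .], [B → . A], [P → A . B], [P → A . num] }  — shift, reduce
  I2: { [P' → P .] }  — accept
  I3: { [A → c . e c], [P → c . e g] }  — shift
  I4: { [A → g .] }  — reduce
  I5: { [A → c e . c], [P → c e . g] }  — shift
  I6: { [A → c e c .] }  — reduce
  I7: { [P → c e g .] }  — reduce
  I8: { [B → A .] }  — reduce
  I9: { [P → A B .] }  — reduce
  I10: { [A → c . e c] }  — shift
  I11: { [P → A num .] }  — reduce
  I12: { [A → c e . c] }  — shift

No state contains more than one complete item.

Answer: No reduce-reduce conflicts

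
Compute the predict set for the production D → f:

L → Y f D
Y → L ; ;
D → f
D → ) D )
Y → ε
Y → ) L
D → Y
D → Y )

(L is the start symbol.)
PREDICT(D → f) = (FIRST(RHS) \ {ε}) ∪ (FOLLOW(D) if ε ∈ FIRST(RHS), i.e. RHS ⇒* ε)
FIRST(f) = { 'f' }
ε ∉ FIRST(f), so FOLLOW(D) is not added.
PREDICT(D → f) = { 'f' }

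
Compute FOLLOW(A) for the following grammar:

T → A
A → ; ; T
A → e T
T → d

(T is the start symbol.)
In T → A: A is at the end, add FOLLOW(T)

The FOLLOW sets referred to above (computed the same way, to a fixed point):
  FOLLOW(T) = { $ }

Taking the union: FOLLOW(A) = { $ }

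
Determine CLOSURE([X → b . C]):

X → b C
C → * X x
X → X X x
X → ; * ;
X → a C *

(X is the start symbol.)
To compute CLOSURE, for each item [A → α.Bβ] where B is a non-terminal, add [B → .γ] for all productions B → γ; repeat for the newly added items until nothing changes.

Start with: [X → b . C]
  [X → b . C] has the dot before C: add [C → . * X x]
No further items can be added.

CLOSURE = { [C → . * X x], [X → b . C] }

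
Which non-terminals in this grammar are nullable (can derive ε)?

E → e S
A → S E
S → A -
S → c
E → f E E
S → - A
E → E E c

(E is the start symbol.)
A non-terminal is nullable if it can derive ε (the empty string): either it has an ε-production, or it has a production whose right-hand side consists entirely of nullable non-terminals.

There are no ε-productions, so no non-terminal can derive ε.
No non-terminals are nullable.

Answer: None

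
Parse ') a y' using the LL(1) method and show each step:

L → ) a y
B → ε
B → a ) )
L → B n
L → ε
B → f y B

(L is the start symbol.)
Stack is shown with the top on the left.

Stack    Input    Action
------------------------
L $      ) a y $  output L → ) a y
) a y $  ) a y $  match ')'
a y $    a y $    match 'a'
y $      y $      match 'y'
$        $        accept

The string is accepted.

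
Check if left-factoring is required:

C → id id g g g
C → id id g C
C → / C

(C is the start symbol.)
Yes, C has productions with common prefix 'id id g'

Left-factoring is needed when two productions for the same non-terminal
share a common prefix on the right-hand side.

Productions for C:
  C → id id g g g
  C → id id g C
  C → / C

Found common prefix 'id id g' in productions for C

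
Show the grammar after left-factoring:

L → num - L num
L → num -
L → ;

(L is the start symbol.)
L → num - L'
L' → L num
L' → ε
L → ;

Left-factoring transforms A → αβ₁ | αβ₂ into A → αA' and A' → β₁ | β₂
(α is the longest common prefix among the alternatives). Repeat until
no nonterminal has two alternatives with a common prefix.

Round 1: L has alternatives sharing prefix 'num -'. Introduce L': L → num - L'
  Add: L' → L num
  Add: L' → ε

No remaining common prefixes — done.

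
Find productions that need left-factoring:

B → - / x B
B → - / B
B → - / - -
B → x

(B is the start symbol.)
Left-factoring is needed when two productions for the same non-terminal
share a common prefix on the right-hand side.

Productions for B:
  B → - / x B
  B → - / B
  B → - / - -
  B → x

Found common prefix '- /' in productions for B

Answer: Yes, B has productions with common prefix '- /'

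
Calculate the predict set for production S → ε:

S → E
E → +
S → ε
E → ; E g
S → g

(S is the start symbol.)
PREDICT(S → ε) = (FIRST(RHS) \ {ε}) ∪ (FOLLOW(S) if ε ∈ FIRST(RHS), i.e. RHS ⇒* ε)
The right-hand side is ε (FIRST(ε) = { ε }), so the predict set is FOLLOW(S) = { $ }
PREDICT(S → ε) = { $ }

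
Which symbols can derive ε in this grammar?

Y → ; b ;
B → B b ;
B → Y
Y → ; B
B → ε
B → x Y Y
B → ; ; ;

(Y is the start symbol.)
{ 'B' }

A non-terminal is nullable if it can derive ε (the empty string): either it has an ε-production, or it has a production whose right-hand side consists entirely of nullable non-terminals.

ε-productions: B → ε
So B is immediately nullable.
No further non-terminal can be added: every production for the remaining non-terminals contains a terminal or a non-nullable non-terminal.
Nullable = { 'B' }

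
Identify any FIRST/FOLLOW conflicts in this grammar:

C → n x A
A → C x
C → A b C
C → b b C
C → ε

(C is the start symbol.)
Yes. C → A b C with FOLLOW(C) on { 'x' }

A FIRST/FOLLOW conflict occurs when a non-terminal N has a nullable alternative N → β (β ⇒* ε) and another alternative N → α with FIRST(α) ∩ FOLLOW(N) ≠ ∅: on such a lookahead the parser cannot decide between expanding α and letting N vanish via β.

Nullable non-terminals: C.
FIRST sets used below: FIRST(A) = { 'b', 'n', 'x' }

C: nullable alternative(s) C → ε; FOLLOW(C) = { $, 'x' }
  C → n x A: FIRST \ {ε} = { 'n' } — disjoint from FOLLOW(C)
  C → A b C: FIRST \ {ε} = { 'b', 'n', 'x' } — overlaps FOLLOW(C) on { 'x' }: CONFLICT
  C → b b C: FIRST \ {ε} = { 'b' } — disjoint from FOLLOW(C)
  C → ε: FIRST \ {ε} = { } — this is the only nullable alternative, skip

A has no nullable alternative, so no FIRST/FOLLOW check is needed there.

So the grammar has 1 FIRST/FOLLOW conflict (marked CONFLICT above).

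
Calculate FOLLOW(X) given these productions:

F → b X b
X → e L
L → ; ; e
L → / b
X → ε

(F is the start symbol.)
To compute FOLLOW(X), find every occurrence of X on a right-hand side N → α X β: add FIRST(β) \ {ε}, and if β is empty or nullable also add FOLLOW(N). Iterate to a fixed point.

In F → b X b: X is followed by b, add FIRST(b) \ {ε} = { 'b' }

Taking the union: FOLLOW(X) = { 'b' }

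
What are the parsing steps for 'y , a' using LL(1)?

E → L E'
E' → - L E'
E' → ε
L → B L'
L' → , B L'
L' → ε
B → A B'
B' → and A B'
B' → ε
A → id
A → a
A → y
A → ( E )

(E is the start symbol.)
LL(1) parsing maintains a stack (initially the start symbol over $) and the input. At each step: if the stack top is a terminal, match it against the current input token; if it is a non-terminal N, replace it with the RHS of M[N, lookahead] (the unique production whose predict set contains the lookahead).

Stack is shown with the top on the left.

Stack         Input    Action
-----------------------------
E $           y , a $  output E → L E'
L E' $        y , a $  output L → B L'
B L' E' $     y , a $  output B → A B'
A B' L' E' $  y , a $  output A → y
y B' L' E' $  y , a $  match 'y'
B' L' E' $    , a $    output B' → ε
L' E' $       , a $    output L' → , B L'
, B L' E' $   , a $    match ','
B L' E' $     a $      output B → A B'
A B' L' E' $  a $      output A → a
a B' L' E' $  a $      match 'a'
B' L' E' $    $        output B' → ε
L' E' $       $        output L' → ε
E' $          $        output E' → ε
$             $        accept

The string is accepted.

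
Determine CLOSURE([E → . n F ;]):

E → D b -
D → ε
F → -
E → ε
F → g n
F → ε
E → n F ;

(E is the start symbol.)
{ [E → . n F ;] }

To compute CLOSURE, for each item [A → α.Bβ] where B is a non-terminal, add [B → .γ] for all productions B → γ; repeat for the newly added items until nothing changes.

Start with: [E → . n F ;]
The dot precedes the terminal n, so nothing is added.

CLOSURE = { [E → . n F ;] }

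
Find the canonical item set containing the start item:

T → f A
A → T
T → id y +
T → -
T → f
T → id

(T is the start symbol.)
{ [T → . -], [T → . f A], [T → . f], [T → . id y +], [T → . id], [T' → . T] }

First, augment the grammar with T' → T
I₀ = CLOSURE({ [T' → . T] }):
  [T' → . T] has the dot before T: add [T → . f A], [T → . id y +], [T → . -], [T → . f], [T → . id]
No further items can be added.

I₀ = { [T → . -], [T → . f A], [T → . f], [T → . id y +], [T → . id], [T' → . T] }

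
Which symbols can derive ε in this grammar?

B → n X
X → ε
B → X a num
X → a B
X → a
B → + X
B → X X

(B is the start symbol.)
A non-terminal is nullable if it can derive ε (the empty string): either it has an ε-production, or it has a production whose right-hand side consists entirely of nullable non-terminals.

ε-productions: X → ε
So X is immediately nullable.
B → X X: every symbol on the right is nullable, so B is nullable too.
Every non-terminal is now nullable.
Nullable = { 'B', 'X' }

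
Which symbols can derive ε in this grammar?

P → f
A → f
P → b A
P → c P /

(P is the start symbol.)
None

A non-terminal is nullable if it can derive ε (the empty string): either it has an ε-production, or it has a production whose right-hand side consists entirely of nullable non-terminals.

There are no ε-productions, so no non-terminal can derive ε.
No non-terminals are nullable.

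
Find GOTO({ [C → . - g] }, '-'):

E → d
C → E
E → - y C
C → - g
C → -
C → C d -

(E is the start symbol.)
{ [C → - . g] }

GOTO(I, '-') = CLOSURE({ [A → αX.β] : [A → α.Xβ] ∈ I, X = '-' })

Items with dot before '-', with the dot advanced:
  [C → . - g] → [C → - . g]
Closure adds nothing (no advanced item has the dot before a non-terminal).

GOTO = { [C → - . g] }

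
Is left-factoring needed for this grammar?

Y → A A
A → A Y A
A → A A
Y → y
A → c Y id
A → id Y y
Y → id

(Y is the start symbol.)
Left-factoring is needed when two productions for the same non-terminal
share a common prefix on the right-hand side.

Productions for Y:
  Y → A A
  Y → y
  Y → id
Productions for A:
  A → A Y A
  A → A A
  A → c Y id
  A → id Y y

Found common prefix 'A' in productions for A

Answer: Yes, A has productions with common prefix 'A'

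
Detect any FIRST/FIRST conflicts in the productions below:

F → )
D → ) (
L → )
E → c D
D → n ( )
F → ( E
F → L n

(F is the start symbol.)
FIRST sets of the non-terminals at (or reachable through a nullable prefix from) the front of some alternative:
  FIRST(L) = { ')' }

Productions for F:
  F → ): FIRST = { ')' }
  F → ( E: FIRST = { '(' }
  F → L n: FIRST = { ')' }
Productions for D:
  D → ) (: FIRST = { ')' }
  D → n ( ): FIRST = { 'n' }
L, E have only one production, so no FIRST/FIRST conflict is possible there.

Conflict for F: F → ) and F → L n
  Overlap: { ')' }

Answer: Yes. F → ')' / F → L n on { ')' }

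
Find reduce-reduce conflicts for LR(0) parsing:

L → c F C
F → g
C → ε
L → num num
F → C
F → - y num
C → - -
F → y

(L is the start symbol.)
Augment with L' → L and build the canonical LR(0) collection (I0 = CLOSURE({[L' → . L]}), then GOTO on every symbol after a dot until no new states appear). It has 15 states:
  I0: { [L → . c F C], [L → . num num], [L' → . L] }  — shift
  I1: { [L' → L .] }  — accept
  I2: { [C → . - -], [C → .], [F → . - y num], [F → . C], [F → . g], [F → . y], [L → c . F C] }  — shift, reduce
  I3: { [L → num . num] }  — shift
  I4: { [L → num num .] }  — reduce
  I5: { [C → - . -], [F → - . y num] }  — shift
  I6: { [F → C .] }  — reduce
  I7: { [C → . - -], [C → .], [L → c F . C] }  — shift, reduce
  I8: { [F → g .] }  — reduce
  I9: { [F → y .] }  — reduce
  I10: { [C → - . -] }  — shift
  I11: { [L → c F C .] }  — reduce
  I12: { [C → - - .] }  — reduce
  I13: { [F → - y . num] }  — shift
  I14: { [F → - y num .] }  — reduce

No state contains more than one complete item.

Answer: No reduce-reduce conflicts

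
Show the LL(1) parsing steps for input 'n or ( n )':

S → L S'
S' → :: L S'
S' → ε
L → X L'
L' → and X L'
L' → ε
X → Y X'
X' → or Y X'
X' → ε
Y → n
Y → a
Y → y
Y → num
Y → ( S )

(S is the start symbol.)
Stack is shown with the top on the left.

Stack                    Input         Action
---------------------------------------------
S $                      n or ( n ) $  output S → L S'
L S' $                   n or ( n ) $  output L → X L'
X L' S' $                n or ( n ) $  output X → Y X'
Y X' L' S' $             n or ( n ) $  output Y → n
n X' L' S' $             n or ( n ) $  match 'n'
X' L' S' $               or ( n ) $    output X' → or Y X'
or Y X' L' S' $          or ( n ) $    match 'or'
Y X' L' S' $             ( n ) $       output Y → ( S )
( S ) X' L' S' $         ( n ) $       match '('
S ) X' L' S' $           n ) $         output S → L S'
L S' ) X' L' S' $        n ) $         output L → X L'
X L' S' ) X' L' S' $     n ) $         output X → Y X'
Y X' L' S' ) X' L' S' $  n ) $         output Y → n
n X' L' S' ) X' L' S' $  n ) $         match 'n'
X' L' S' ) X' L' S' $    ) $           output X' → ε
L' S' ) X' L' S' $       ) $           output L' → ε
S' ) X' L' S' $          ) $           output S' → ε
) X' L' S' $             ) $           match ')'
X' L' S' $               $             output X' → ε
L' S' $                  $             output L' → ε
S' $                     $             output S' → ε
$                        $             accept

The string is accepted.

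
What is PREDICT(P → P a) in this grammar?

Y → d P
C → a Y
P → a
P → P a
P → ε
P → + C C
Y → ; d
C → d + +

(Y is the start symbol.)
{ '+', 'a' }

PREDICT(P → P a) = (FIRST(RHS) \ {ε}) ∪ (FOLLOW(P) if ε ∈ FIRST(RHS), i.e. RHS ⇒* ε)
FIRST(P) = { '+', 'a', ε }
FIRST(P a) = { '+', 'a' }
ε ∉ FIRST(P a), so FOLLOW(P) is not added.
PREDICT(P → P a) = { '+', 'a' }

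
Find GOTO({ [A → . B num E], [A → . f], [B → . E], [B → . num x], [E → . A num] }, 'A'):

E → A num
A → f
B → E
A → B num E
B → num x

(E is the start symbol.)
{ [E → A . num] }

GOTO(I, 'A') = CLOSURE({ [A → αX.β] : [A → α.Xβ] ∈ I, X = 'A' })

Items with dot before 'A', with the dot advanced:
  [E → . A num] → [E → A . num]
Closure adds nothing (no advanced item has the dot before a non-terminal).

GOTO = { [E → A . num] }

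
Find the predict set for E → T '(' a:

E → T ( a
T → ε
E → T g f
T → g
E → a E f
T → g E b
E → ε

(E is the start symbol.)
{ '(', 'g' }

PREDICT(E → T '(' a) = (FIRST(RHS) \ {ε}) ∪ (FOLLOW(E) if ε ∈ FIRST(RHS), i.e. RHS ⇒* ε)
FIRST(T) = { 'g', ε }
FIRST(T '(' a) = { '(', 'g' }
ε ∉ FIRST(T '(' a), so FOLLOW(E) is not added.
PREDICT(E → T '(' a) = { '(', 'g' }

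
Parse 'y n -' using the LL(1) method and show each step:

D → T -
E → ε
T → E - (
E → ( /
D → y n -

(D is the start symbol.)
Stack is shown with the top on the left.

Stack    Input    Action
------------------------
D $      y n - $  output D → y n -
y n - $  y n - $  match 'y'
n - $    n - $    match 'n'
- $      - $      match '-'
$        $        accept

The string is accepted.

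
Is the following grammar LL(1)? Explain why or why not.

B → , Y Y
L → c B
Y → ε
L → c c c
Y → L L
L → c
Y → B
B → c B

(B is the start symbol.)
No. Predict set conflict for L: { 'c' }

A grammar is LL(1) if for each non-terminal N with multiple productions, the predict sets of those productions are pairwise disjoint, where PREDICT(N → α) = (FIRST(α) \ {ε}) ∪ (FOLLOW(N) if α ⇒* ε).

Relevant sets:
  FIRST(L) = { 'c' }
  FIRST(B) = { ',', 'c' }
  FOLLOW(Y) = { $, ',', 'c' }

For B:
  PREDICT(B → ',' Y Y) = { ',' }
  PREDICT(B → c B) = { 'c' }
For L:
  PREDICT(L → c B) = { 'c' }
  PREDICT(L → c c c) = { 'c' }
  PREDICT(L → c) = { 'c' }
For Y:
  PREDICT(Y → ε) = { $, ',', 'c' }
  PREDICT(Y → L L) = { 'c' }
  PREDICT(Y → B) = { ',', 'c' }

Conflict found: Predict set conflict for L: { 'c' }
The grammar is NOT LL(1).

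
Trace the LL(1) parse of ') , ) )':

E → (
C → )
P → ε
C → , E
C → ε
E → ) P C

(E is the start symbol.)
Stack is shown with the top on the left.

Stack    Input      Action
--------------------------
E $      ) , ) ) $  output E → ) P C
) P C $  ) , ) ) $  match ')'
P C $    , ) ) $    output P → ε
C $      , ) ) $    output C → , E
, E $    , ) ) $    match ','
E $      ) ) $      output E → ) P C
) P C $  ) ) $      match ')'
P C $    ) $        output P → ε
C $      ) $        output C → )
) $      ) $        match ')'
$        $          accept

The string is accepted.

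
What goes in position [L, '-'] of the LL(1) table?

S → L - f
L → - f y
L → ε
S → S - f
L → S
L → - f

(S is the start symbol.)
To find M[L, '-'], we find productions for L where '-' is in the predict set (PREDICT(N → α) = (FIRST(α) \ {ε}) ∪ (FOLLOW(N) if α ⇒* ε)).

Relevant sets:
  FIRST(S) = { '-' }
  FOLLOW(L) = { '-' }

L → - f y: PREDICT = { '-' }
  '-' is in predict set, so this production goes in M[L, '-']
L → ε: PREDICT = { '-' }
  '-' is in predict set, so this production goes in M[L, '-']
L → S: PREDICT = { '-' }
  '-' is in predict set, so this production goes in M[L, '-']
L → - f: PREDICT = { '-' }
  '-' is in predict set, so this production goes in M[L, '-']

M[L, '-'] = L → - f y, L → ε, L → S, L → - f  (a multiply-defined cell — the grammar is not LL(1))

Answer: L → - f y, L → ε, L → S, L → - f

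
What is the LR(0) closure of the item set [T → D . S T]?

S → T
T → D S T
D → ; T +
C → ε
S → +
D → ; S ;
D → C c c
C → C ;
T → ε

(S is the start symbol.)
{ [C → . C ;], [C → .], [D → . ; S ;], [D → . ; T +], [D → . C c c], [S → . +], [S → . T], [T → . D S T], [T → .], [T → D . S T] }

To compute CLOSURE, for each item [A → α.Bβ] where B is a non-terminal, add [B → .γ] for all productions B → γ; repeat for the newly added items until nothing changes.

Start with: [T → D . S T]
  [T → D . S T] has the dot before S: add [S → . T], [S → . +]
  [S → . T] has the dot before T: add [T → . D S T], [T → .]
  [T → . D S T] has the dot before D: add [D → . ; T +], [D → . ; S ;], [D → . C c c]
  [D → . C c c] has the dot before C: add [C → .], [C → . C ;]
No further items can be added.

CLOSURE = { [C → . C ;], [C → .], [D → . ; S ;], [D → . ; T +], [D → . C c c], [S → . +], [S → . T], [T → . D S T], [T → .], [T → D . S T] }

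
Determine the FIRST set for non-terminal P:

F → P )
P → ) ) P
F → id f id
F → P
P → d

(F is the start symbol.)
From P → ) ) P:
  - ')' is a terminal: add ')' and stop
From P → d:
  - d is a terminal: add 'd' and stop

Collecting: FIRST(P) = { ')', 'd' }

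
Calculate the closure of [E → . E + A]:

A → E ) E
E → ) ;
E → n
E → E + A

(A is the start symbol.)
{ [E → . ) ;], [E → . E + A], [E → . n] }

Start with: [E → . E + A]
  [E → . E + A] has the dot before E: add [E → . ) ;], [E → . n]
No further items can be added.

CLOSURE = { [E → . ) ;], [E → . E + A], [E → . n] }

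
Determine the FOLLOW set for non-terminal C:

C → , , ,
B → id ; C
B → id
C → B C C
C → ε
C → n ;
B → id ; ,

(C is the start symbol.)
To compute FOLLOW(C), find every occurrence of C on a right-hand side N → α C β: add FIRST(β) \ {ε}, and if β is empty or nullable also add FOLLOW(N). Iterate to a fixed point.

C is the start symbol, so $ ∈ FOLLOW(C).
In B → id ; C: C is at the end, add FOLLOW(B)
In C → B C C: C is followed by C, add FIRST(C) \ {ε} = { ',', 'id', 'n' }
  C is nullable, so FOLLOW(C) is also included — that is the set being defined, nothing new
In C → B C C: C is at the end; this adds FOLLOW(C) to itself — nothing new

The FOLLOW sets referred to above (computed the same way, to a fixed point):
  FOLLOW(B) = { $, ',', 'id', 'n' }

Taking the union: FOLLOW(C) = { $, ',', 'id', 'n' }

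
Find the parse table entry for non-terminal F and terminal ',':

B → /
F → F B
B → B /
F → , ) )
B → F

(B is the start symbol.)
To find M[F, ','], we find productions for F where ',' is in the predict set (PREDICT(N → α) = (FIRST(α) \ {ε}) ∪ (FOLLOW(N) if α ⇒* ε)).

Relevant sets:
  FIRST(F) = { ',' }

F → F B: PREDICT = { ',' }
  ',' is in predict set, so this production goes in M[F, ',']
F → , ) ): PREDICT = { ',' }
  ',' is in predict set, so this production goes in M[F, ',']

M[F, ','] = F → F B, F → , ) )  (a multiply-defined cell — the grammar is not LL(1))

Answer: F → F B, F → , ) )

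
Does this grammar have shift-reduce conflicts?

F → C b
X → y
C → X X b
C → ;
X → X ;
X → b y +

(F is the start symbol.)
No shift-reduce conflicts

Augment with F' → F and build the canonical LR(0) collection (I0 = CLOSURE({[F' → . F]}), then GOTO on every symbol after a dot until no new states appear). It has 13 states:
  I0: { [C → . ;], [C → . X X b], [F → . C b], [F' → . F], [X → . X ;], [X → . b y +], [X → . y] }  — shift
  I1: { [C → ; .] }  — reduce
  I2: { [F → C . b] }  — shift
  I3: { [F' → F .] }  — accept
  I4: { [C → X . X b], [X → . X ;], [X → . b y +], [X → . y], [X → X . ;] }  — shift
  I5: { [X → b . y +] }  — shift
  I6: { [X → y .] }  — reduce
  I7: { [X → b y . +] }  — shift
  I8: { [X → b y + .] }  — reduce
  I9: { [X → X ; .] }  — reduce
  I10: { [C → X X . b], [X → X . ;] }  — shift
  I11: { [C → X X b .] }  — reduce
  I12: { [F → C b .] }  — reduce

No state contains both a complete item and a shift item.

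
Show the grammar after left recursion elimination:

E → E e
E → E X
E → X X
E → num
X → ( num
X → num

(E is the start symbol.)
E is directly left-recursive. The standard transformation for
  A → A α₁ | ... | A α_m | β₁ | ... | β_n
is
  A  → β₁ A' | ... | β_n A'
  A' → α₁ A' | ... | α_m A' | ε

E → X X becomes E → X X E'
E → num becomes E → num E'
E → E e becomes E' → e E'
E → E X becomes E' → X E'
Add E' → ε

Productions for other non-terminals are unchanged:
  X → ( num
  X → num

Resulting grammar:
E → X X E'
E → num E'
E' → e E'
E' → X E'
E' → ε
X → ( num
X → num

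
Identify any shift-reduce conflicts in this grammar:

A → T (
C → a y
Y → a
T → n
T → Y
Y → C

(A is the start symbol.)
Augment with A' → A and build the canonical LR(0) collection (I0 = CLOSURE({[A' → . A]}), then GOTO on every symbol after a dot until no new states appear). It has 9 states:
  I0: { [A → . T (], [A' → . A], [C → . a y], [T → . Y], [T → . n], [Y → . C], [Y → . a] }  — shift
  I1: { [A' → A .] }  — accept
  I2: { [Y → C .] }  — reduce
  I3: { [A → T . (] }  — shift
  I4: { [T → Y .] }  — reduce
  I5: { [C → a . y], [Y → a .] }  — shift, reduce
  I6: { [T → n .] }  — reduce
  I7: { [C → a y .] }  — reduce
  I8: { [A → T ( .] }  — reduce

I5 contains reduce item [Y → a .] and shift item [C → a . y] — shift-reduce conflict.

Answer: Yes — I5: [Y → a .] vs [C → a . y]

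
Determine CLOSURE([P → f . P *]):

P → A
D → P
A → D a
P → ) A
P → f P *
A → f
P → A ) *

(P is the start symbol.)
{ [A → . D a], [A → . f], [D → . P], [P → . ) A], [P → . A ) *], [P → . A], [P → . f P *], [P → f . P *] }

To compute CLOSURE, for each item [A → α.Bβ] where B is a non-terminal, add [B → .γ] for all productions B → γ; repeat for the newly added items until nothing changes.

Start with: [P → f . P *]
  [P → f . P *] has the dot before P: add [P → . A], [P → . ) A], [P → . f P *], [P → . A ) *]
  [P → . A] has the dot before A: add [A → . D a], [A → . f]
  [A → . D a] has the dot before D: add [D → . P]
No further items can be added.

CLOSURE = { [A → . D a], [A → . f], [D → . P], [P → . ) A], [P → . A ) *], [P → . A], [P → . f P *], [P → f . P *] }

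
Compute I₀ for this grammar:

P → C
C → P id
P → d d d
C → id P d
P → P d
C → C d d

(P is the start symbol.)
{ [C → . C d d], [C → . P id], [C → . id P d], [P → . C], [P → . P d], [P → . d d d], [P' → . P] }

First, augment the grammar with P' → P
I₀ = CLOSURE({ [P' → . P] }):
  [P' → . P] has the dot before P: add [P → . C], [P → . d d d], [P → . P d]
  [P → . C] has the dot before C: add [C → . P id], [C → . id P d], [C → . C d d]
No further items can be added.

I₀ = { [C → . C d d], [C → . P id], [C → . id P d], [P → . C], [P → . P d], [P → . d d d], [P' → . P] }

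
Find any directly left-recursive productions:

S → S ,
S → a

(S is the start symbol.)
Direct left recursion occurs when N → N α for some non-terminal N (the right-hand side begins with the left-hand side itself).

S → S ,: LEFT RECURSIVE (starts with S)
S → a: starts with a

The grammar has direct left recursion on: S.

Answer: Yes, S is left-recursive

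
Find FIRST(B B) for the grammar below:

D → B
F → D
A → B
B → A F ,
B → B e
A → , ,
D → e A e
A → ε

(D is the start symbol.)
{ ',', 'e' }

FIRST sets of the non-terminals involved (from the grammar, by fixed-point iteration):
  FIRST(B) = { ',', 'e' }

To compute FIRST(B B), process the symbols left to right:
Symbol B is a non-terminal. Add FIRST(B) \ {ε} = { ',', 'e' }
B is not nullable (ε ∉ FIRST(B)), so stop here.
FIRST(B B) = { ',', 'e' }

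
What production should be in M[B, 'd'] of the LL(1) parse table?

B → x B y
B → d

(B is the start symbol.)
To find M[B, 'd'], we find productions for B where 'd' is in the predict set (PREDICT(N → α) = (FIRST(α) \ {ε}) ∪ (FOLLOW(N) if α ⇒* ε)).

B → x B y: PREDICT = { 'x' }
B → d: PREDICT = { 'd' }
  'd' is in predict set, so this production goes in M[B, 'd']

M[B, 'd'] = B → d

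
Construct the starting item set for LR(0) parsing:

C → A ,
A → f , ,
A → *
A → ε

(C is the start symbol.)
{ [A → . *], [A → . f , ,], [A → .], [C → . A ,], [C' → . C] }

First, augment the grammar with C' → C
I₀ = CLOSURE({ [C' → . C] }):
  [C' → . C] has the dot before C: add [C → . A ,]
  [C → . A ,] has the dot before A: add [A → . f , ,], [A → . *], [A → .]
No further items can be added.

I₀ = { [A → . *], [A → . f , ,], [A → .], [C → . A ,], [C' → . C] }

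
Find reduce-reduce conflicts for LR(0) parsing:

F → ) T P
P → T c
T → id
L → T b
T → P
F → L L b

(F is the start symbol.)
A reduce-reduce conflict occurs when an LR(0) state has two complete items [A → α .] and [B → β .] — both call for a reduction, and with no lookahead the parser cannot choose between them.

Augment with F' → F and build the canonical LR(0) collection (I0 = CLOSURE({[F' → . F]}), then GOTO on every symbol after a dot until no new states appear). It has 14 states:
  I0: { [F → . ) T P], [F → . L L b], [F' → . F], [L → . T b], [P → . T c], [T → . P], [T → . id] }  — shift
  I1: { [F → ) . T P], [P → . T c], [T → . P], [T → . id] }  — shift
  I2: { [F' → F .] }  — accept
  I3: { [F → L . L b], [L → . T b], [P → . T c], [T → . P], [T → . id] }  — shift
  I4: { [T → P .] }  — reduce
  I5: { [L → T . b], [P → T . c] }  — shift
  I6: { [T → id .] }  — reduce
  I7: { [L → T b .] }  — reduce
  I8: { [P → T c .] }  — reduce
  I9: { [F → L L . b] }  — shift
  I10: { [F → L L b .] }  — reduce
  I11: { [F → ) T . P], [P → . T c], [P → T . c], [T → . P], [T → . id] }  — shift
  I12: { [F → ) T P .], [T → P .] }  — 2 reduces
  I13: { [P → T . c] }  — shift

I12 contains complete items [F → ) T P .], [T → P .] — reduce-reduce conflict.

Answer: Yes — I12: [F → ) T P .] vs [T → P .]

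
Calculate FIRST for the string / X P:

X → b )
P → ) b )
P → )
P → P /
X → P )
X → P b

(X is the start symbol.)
To compute FIRST(/ X P), process the symbols left to right:
Symbol / is a terminal. Add '/' and stop.
FIRST(/ X P) = { '/' }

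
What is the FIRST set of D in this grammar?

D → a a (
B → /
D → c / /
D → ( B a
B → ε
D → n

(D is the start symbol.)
{ '(', 'a', 'c', 'n' }

To compute FIRST(D), examine every production with D on the left-hand side, reading each right-hand side left to right until a non-nullable symbol is reached.

From D → a a (:
  - a is a terminal: add 'a' and stop
From D → c / /:
  - c is a terminal: add 'c' and stop
From D → ( B a:
  - '(' is a terminal: add '(' and stop
From D → n:
  - n is a terminal: add 'n' and stop

Collecting: FIRST(D) = { '(', 'a', 'c', 'n' }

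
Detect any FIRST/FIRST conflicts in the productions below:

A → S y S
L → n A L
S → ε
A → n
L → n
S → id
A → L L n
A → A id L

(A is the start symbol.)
A FIRST/FIRST conflict occurs when two productions N → α and N → β for the same non-terminal have FIRST(α) ∩ FIRST(β) ≠ ∅ (with ε ∈ FIRST of a nullable right-hand side, so two nullable alternatives also conflict).

FIRST sets of the non-terminals at (or reachable through a nullable prefix from) the front of some alternative:
  FIRST(S) = { 'id', ε }
  FIRST(L) = { 'n' }
  FIRST(A) = { 'id', 'n', 'y' }

Productions for A:
  A → S y S: FIRST = { 'id', 'y' }
  A → n: FIRST = { 'n' }
  A → L L n: FIRST = { 'n' }
  A → A id L: FIRST = { 'id', 'n', 'y' }
Productions for L:
  L → n A L: FIRST = { 'n' }
  L → n: FIRST = { 'n' }
Productions for S:
  S → ε: FIRST = { ε }
  S → id: FIRST = { 'id' }

Conflict for A: A → S y S and A → A id L
  Overlap: { 'id', 'y' }
Conflict for A: A → n and A → L L n
  Overlap: { 'n' }
Conflict for A: A → n and A → A id L
  Overlap: { 'n' }
Conflict for A: A → L L n and A → A id L
  Overlap: { 'n' }
Conflict for L: L → n A L and L → n
  Overlap: { 'n' }

Answer: Yes. A → S y S / A → A id L on { 'id', 'y' }; A → n / A → L L n on { 'n' }; A → n / A → A id L on { 'n' }; A → L L n / A → A id L on { 'n' }; L → n A L / L → n on { 'n' }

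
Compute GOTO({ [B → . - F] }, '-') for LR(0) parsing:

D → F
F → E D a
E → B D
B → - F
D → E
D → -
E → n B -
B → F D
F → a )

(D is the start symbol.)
{ [B → - . F], [B → . - F], [B → . F D], [E → . B D], [E → . n B -], [F → . E D a], [F → . a )] }

GOTO(I, '-') = CLOSURE({ [A → αX.β] : [A → α.Xβ] ∈ I, X = '-' })

Items with dot before '-', with the dot advanced:
  [B → . - F] → [B → - . F]
Closure of the advanced items:
  [B → - . F] has the dot before F: add [F → . E D a], [F → . a )]
  [F → . E D a] has the dot before E: add [E → . B D], [E → . n B -]
  [E → . B D] has the dot before B: add [B → . - F], [B → . F D]

GOTO = { [B → - . F], [B → . - F], [B → . F D], [E → . B D], [E → . n B -], [F → . E D a], [F → . a )] }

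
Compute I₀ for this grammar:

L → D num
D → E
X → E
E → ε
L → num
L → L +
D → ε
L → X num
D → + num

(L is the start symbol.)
First, augment the grammar with L' → L
I₀ = CLOSURE({ [L' → . L] }):
  [L' → . L] has the dot before L: add [L → . D num], [L → . num], [L → . L +], [L → . X num]
  [L → . D num] has the dot before D: add [D → . E], [D → .], [D → . + num]
  [L → . X num] has the dot before X: add [X → . E]
  [D → . E] has the dot before E: add [E → .]
No further items can be added.

I₀ = { [D → . + num], [D → . E], [D → .], [E → .], [L → . D num], [L → . L +], [L → . X num], [L → . num], [L' → . L], [X → . E] }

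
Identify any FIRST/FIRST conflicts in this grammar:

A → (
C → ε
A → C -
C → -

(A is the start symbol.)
No FIRST/FIRST conflicts.

A FIRST/FIRST conflict occurs when two productions N → α and N → β for the same non-terminal have FIRST(α) ∩ FIRST(β) ≠ ∅ (with ε ∈ FIRST of a nullable right-hand side, so two nullable alternatives also conflict).

FIRST sets of the non-terminals at (or reachable through a nullable prefix from) the front of some alternative:
  FIRST(C) = { '-', ε }

Productions for A:
  A → (: FIRST = { '(' }
  A → C -: FIRST = { '-' }
Productions for C:
  C → ε: FIRST = { ε }
  C → -: FIRST = { '-' }

All alternatives of each non-terminal have pairwise disjoint FIRST sets.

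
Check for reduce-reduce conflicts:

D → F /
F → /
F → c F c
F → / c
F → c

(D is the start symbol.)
A reduce-reduce conflict occurs when an LR(0) state has two complete items [A → α .] and [B → β .] — both call for a reduction, and with no lookahead the parser cannot choose between them.

Augment with D' → D and build the canonical LR(0) collection (I0 = CLOSURE({[D' → . D]}), then GOTO on every symbol after a dot until no new states appear). It has 9 states:
  I0: { [D → . F /], [D' → . D], [F → . / c], [F → . /], [F → . c F c], [F → . c] }  — shift
  I1: { [F → / . c], [F → / .] }  — shift, reduce
  I2: { [D' → D .] }  — accept
  I3: { [D → F . /] }  — shift
  I4: { [F → . / c], [F → . /], [F → . c F c], [F → . c], [F → c . F c], [F → c .] }  — shift, reduce
  I5: { [F → c F . c] }  — shift
  I6: { [F → c F c .] }  — reduce
  I7: { [D → F / .] }  — reduce
  I8: { [F → / c .] }  — reduce

No state contains more than one complete item.

Answer: No reduce-reduce conflicts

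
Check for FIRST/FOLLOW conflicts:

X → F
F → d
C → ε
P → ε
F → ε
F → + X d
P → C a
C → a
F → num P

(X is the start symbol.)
Yes. F → d with FOLLOW(F) on { 'd' }; C → a with FOLLOW(C) on { 'a' }

Nullable non-terminals: C, F, P, X.
FIRST sets used below: FIRST(C) = { 'a', ε }

C: nullable alternative(s) C → ε; FOLLOW(C) = { 'a' }
  C → ε: FIRST \ {ε} = { } — this is the only nullable alternative, skip
  C → a: FIRST \ {ε} = { 'a' } — overlaps FOLLOW(C) on { 'a' }: CONFLICT

F: nullable alternative(s) F → ε; FOLLOW(F) = { $, 'd' }
  F → d: FIRST \ {ε} = { 'd' } — overlaps FOLLOW(F) on { 'd' }: CONFLICT
  F → ε: FIRST \ {ε} = { } — this is the only nullable alternative, skip
  F → + X d: FIRST \ {ε} = { '+' } — disjoint from FOLLOW(F)
  F → num P: FIRST \ {ε} = { 'num' } — disjoint from FOLLOW(F)

P: nullable alternative(s) P → ε; FOLLOW(P) = { $, 'd' }
  P → ε: FIRST \ {ε} = { } — this is the only nullable alternative, skip
  P → C a: FIRST \ {ε} = { 'a' } — disjoint from FOLLOW(P)
X has a nullable alternative but only one production, so nothing to check.

So the grammar has 2 FIRST/FOLLOW conflicts (marked CONFLICT above).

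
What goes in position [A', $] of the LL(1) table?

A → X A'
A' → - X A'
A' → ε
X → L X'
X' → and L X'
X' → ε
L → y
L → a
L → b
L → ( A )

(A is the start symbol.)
A' → ε

To find M[A', $], we find productions for A' where $ is in the predict set (PREDICT(N → α) = (FIRST(α) \ {ε}) ∪ (FOLLOW(N) if α ⇒* ε)).

Relevant sets:
  FOLLOW(A') = { $, ')' }

A' → - X A': PREDICT = { '-' }
A' → ε: PREDICT = { $, ')' }
  $ is in predict set, so this production goes in M[A', $]

M[A', $] = A' → ε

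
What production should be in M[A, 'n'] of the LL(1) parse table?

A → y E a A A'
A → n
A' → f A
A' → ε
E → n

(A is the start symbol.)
A → n

To find M[A, 'n'], we find productions for A where 'n' is in the predict set (PREDICT(N → α) = (FIRST(α) \ {ε}) ∪ (FOLLOW(N) if α ⇒* ε)).

A → y E a A A': PREDICT = { 'y' }
A → n: PREDICT = { 'n' }
  'n' is in predict set, so this production goes in M[A, 'n']

M[A, 'n'] = A → n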